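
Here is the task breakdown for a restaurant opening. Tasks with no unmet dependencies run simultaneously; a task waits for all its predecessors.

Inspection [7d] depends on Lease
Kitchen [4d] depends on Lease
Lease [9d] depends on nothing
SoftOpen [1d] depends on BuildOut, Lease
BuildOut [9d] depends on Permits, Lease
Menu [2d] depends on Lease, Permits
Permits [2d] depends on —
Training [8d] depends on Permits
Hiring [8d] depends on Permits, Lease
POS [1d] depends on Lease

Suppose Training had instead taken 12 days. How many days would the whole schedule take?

19

The binding path is Lease→BuildOut→SoftOpen = 9+9+1 = 19; finish at 19 days.
The longest path through Training is only 10 days, so Training has float 9.
No other chain overtakes it, so the finish is 19 days.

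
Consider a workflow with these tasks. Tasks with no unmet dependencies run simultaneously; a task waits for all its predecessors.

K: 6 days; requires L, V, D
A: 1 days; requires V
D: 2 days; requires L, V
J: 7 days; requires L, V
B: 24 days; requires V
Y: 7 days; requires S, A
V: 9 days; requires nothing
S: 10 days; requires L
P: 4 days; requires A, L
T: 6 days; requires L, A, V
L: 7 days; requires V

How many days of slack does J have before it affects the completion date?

10

The longest chain is V→L→S→Y = 9+7+10+7 = 33; overall finish 33 days.
The longest chain containing J totals 23 days.
Float = 33 − 23 = 10.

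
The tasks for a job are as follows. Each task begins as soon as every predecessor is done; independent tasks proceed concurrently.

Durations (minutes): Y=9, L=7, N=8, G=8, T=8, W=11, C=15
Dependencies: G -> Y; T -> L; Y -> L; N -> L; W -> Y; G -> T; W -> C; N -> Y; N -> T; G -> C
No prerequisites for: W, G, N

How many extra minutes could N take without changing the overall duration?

3

The longest chain is W→Y→L = 11+9+7 = 27; overall finish 27 minutes.
N finishes as early as 8 and must finish by 11.
Slack of N = 3 − 0 = 3 minutes.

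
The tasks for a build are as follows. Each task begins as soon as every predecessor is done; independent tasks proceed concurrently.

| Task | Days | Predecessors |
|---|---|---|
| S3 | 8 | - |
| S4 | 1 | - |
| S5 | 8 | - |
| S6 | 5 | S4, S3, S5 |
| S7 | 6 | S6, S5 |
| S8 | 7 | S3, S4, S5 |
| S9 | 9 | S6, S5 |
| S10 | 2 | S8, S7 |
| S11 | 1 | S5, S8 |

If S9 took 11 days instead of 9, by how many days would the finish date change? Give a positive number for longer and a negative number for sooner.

2

Actual critical path: S3→S6→S9 = 8+5+9 = 22 ⇒ 22 days.
Since S9 is critical, the +2 change carries straight to that chain (now 24 days).
No other chain overtakes it, so the finish is 24 days.
Change in finish: 24 − 22 = +2 days.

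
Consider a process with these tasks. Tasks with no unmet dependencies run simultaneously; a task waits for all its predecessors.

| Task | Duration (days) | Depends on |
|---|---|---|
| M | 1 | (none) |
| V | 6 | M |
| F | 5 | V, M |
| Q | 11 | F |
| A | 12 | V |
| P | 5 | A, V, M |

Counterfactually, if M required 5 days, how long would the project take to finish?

28

Critical path before the change: M→V→A→P = 1+6+12+5 = 24 giving 24 days.
M lies on that path, so at 5 days the path becomes 28 days.
No other chain overtakes it, so the finish is 28 days.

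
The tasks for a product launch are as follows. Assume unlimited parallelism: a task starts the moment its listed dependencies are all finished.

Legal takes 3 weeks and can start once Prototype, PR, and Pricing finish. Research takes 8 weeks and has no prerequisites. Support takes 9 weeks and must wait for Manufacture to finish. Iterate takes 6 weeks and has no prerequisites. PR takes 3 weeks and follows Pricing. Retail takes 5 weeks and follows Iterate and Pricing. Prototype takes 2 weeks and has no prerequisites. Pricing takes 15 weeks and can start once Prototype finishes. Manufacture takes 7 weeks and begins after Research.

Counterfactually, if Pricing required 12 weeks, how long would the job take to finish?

24

As given, the longest chain is Research→Manufacture→Support = 8+7+9 = 24, so the finish is 24 weeks.
Pricing is off the critical path — its longest chain is 23 weeks, giving 1 of slack.
That remains the longest chain; total 24 weeks.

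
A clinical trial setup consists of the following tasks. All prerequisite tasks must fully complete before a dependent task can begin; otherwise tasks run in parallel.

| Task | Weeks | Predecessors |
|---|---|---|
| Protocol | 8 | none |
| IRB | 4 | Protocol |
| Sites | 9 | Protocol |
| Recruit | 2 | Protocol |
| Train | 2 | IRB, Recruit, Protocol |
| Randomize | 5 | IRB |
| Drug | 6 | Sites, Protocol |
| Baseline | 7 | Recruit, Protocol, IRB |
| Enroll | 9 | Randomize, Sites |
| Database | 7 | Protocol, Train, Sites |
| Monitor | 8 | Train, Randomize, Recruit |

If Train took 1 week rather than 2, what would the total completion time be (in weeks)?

As given, the longest chain is Protocol→IRB→Randomize→Enroll = 8+4+5+9 = 26, so the finish is 26 weeks.
Train has 4 weeks of float (longest path through it is 22).
That remains the longest chain; total 26 weeks.

26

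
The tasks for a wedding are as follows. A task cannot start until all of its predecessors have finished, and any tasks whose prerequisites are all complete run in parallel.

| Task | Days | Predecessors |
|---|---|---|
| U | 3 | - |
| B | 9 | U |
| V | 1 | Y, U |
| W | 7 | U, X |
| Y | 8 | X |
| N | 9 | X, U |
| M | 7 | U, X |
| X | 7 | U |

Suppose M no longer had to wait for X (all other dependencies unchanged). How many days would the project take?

19

Original critical path: U→X→N = 3+7+9 = 19 ⇒ 19 days.
Without X→M, M's earliest start moves from 10 to 3.
The longest chain is now U→X→N = 3+7+9 = 19, so the project takes 19 days.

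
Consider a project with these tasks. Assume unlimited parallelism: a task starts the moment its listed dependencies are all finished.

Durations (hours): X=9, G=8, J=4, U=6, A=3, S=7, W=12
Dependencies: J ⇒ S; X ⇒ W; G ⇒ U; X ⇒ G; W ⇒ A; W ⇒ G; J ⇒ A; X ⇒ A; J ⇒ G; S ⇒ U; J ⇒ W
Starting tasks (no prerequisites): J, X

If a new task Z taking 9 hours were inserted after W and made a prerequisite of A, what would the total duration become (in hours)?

Originally the plan takes 35 hours.
With Z inserted, A now waits for max(J, X, W, Z).
New critical path: X→W→G→U = 9+12+8+6 = 35 ⇒ 35 hours.

35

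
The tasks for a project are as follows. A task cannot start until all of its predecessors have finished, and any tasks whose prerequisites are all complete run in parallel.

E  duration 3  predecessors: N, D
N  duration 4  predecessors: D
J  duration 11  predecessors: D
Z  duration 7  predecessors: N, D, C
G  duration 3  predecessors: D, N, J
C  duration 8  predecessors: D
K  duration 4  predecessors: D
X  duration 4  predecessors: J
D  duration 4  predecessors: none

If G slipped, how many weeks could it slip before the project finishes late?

1

D→C→Z = 4+8+7 = 19 sets the makespan at 19 weeks.
The longest chain containing G totals 18 weeks.
Slack of G = 16 − 15 = 1 week.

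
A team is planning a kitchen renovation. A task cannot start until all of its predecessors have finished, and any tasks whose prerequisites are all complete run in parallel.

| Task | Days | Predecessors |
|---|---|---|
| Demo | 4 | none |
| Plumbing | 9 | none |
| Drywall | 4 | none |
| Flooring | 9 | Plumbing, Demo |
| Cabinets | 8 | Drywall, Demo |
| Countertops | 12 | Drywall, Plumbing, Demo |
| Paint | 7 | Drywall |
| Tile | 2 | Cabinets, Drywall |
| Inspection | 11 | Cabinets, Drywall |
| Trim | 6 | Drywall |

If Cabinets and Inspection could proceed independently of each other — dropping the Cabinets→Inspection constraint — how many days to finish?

Before: longest chain Demo→Cabinets→Inspection = 4+8+11 = 23, finish 23.
Without Cabinets→Inspection, Inspection's earliest start moves from 12 to 4.
The longest chain is now Plumbing→Countertops = 9+12 = 21, so the plan takes 21 days.

21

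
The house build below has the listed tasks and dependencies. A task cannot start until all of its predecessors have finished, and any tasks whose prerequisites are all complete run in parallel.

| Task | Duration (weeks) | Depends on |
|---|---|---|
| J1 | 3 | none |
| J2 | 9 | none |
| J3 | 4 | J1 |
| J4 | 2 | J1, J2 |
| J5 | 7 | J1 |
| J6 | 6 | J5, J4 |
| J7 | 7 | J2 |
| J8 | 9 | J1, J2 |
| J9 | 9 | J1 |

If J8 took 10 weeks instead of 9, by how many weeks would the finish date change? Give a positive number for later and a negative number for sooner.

1

As given, the longest chain is J2→J8 = 9+9 = 18, so the finish is 18 weeks.
J8 lies on that path, so at 10 weeks the path becomes 19 weeks.
That remains the longest chain; total 19 weeks.
Change in finish: 19 − 18 = +1 weeks.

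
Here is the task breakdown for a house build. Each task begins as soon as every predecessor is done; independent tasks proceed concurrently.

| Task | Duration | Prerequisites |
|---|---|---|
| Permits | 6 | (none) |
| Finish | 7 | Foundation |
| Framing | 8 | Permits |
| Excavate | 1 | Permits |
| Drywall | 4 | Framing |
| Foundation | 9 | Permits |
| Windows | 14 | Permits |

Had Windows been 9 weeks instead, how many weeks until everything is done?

Actual critical path: Permits→Foundation→Finish = 6+9+7 = 22 ⇒ 22 weeks.
Windows is off the critical path — its longest chain is 20 weeks, giving 2 of slack.
The critical path is still Permits→Foundation→Finish; finish is now 22 weeks.

22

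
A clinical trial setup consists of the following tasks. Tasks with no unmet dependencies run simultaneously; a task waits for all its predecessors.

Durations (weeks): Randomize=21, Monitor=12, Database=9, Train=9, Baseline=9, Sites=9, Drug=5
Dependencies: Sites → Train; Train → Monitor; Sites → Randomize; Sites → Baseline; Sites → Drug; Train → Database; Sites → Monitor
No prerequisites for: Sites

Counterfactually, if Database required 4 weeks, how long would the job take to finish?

Actual critical path: Sites→Train→Monitor = 9+9+12 = 30 ⇒ 30 weeks.
The longest path through Database is only 27 weeks, so Database has float 3.
That remains the longest chain; total 30 weeks.

30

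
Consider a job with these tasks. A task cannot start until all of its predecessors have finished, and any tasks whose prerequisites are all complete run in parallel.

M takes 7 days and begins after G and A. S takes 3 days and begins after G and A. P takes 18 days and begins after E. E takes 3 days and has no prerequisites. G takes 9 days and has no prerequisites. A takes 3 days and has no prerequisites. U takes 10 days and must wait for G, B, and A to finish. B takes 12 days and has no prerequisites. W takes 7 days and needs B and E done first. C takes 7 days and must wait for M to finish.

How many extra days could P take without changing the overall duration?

2

G→M→C = 9+7+7 = 23 sets the makespan at 23 days.
Longest path through P: 21 days (earliest finish 21, latest finish 23).
So P can slip 23 − 21 = 2 days.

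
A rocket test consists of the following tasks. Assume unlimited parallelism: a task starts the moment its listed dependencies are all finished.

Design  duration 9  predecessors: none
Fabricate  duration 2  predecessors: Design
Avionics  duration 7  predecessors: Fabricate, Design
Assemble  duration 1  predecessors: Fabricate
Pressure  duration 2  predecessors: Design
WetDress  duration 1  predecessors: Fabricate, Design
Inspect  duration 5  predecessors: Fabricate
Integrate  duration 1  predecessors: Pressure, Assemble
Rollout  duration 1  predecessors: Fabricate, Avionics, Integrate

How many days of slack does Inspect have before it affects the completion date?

Critical path: Design→Fabricate→Avionics→Rollout = 9+2+7+1 = 19, so the finish is 19 days.
The longest chain containing Inspect totals 16 days.
Slack of Inspect = 14 − 11 = 3 days.

3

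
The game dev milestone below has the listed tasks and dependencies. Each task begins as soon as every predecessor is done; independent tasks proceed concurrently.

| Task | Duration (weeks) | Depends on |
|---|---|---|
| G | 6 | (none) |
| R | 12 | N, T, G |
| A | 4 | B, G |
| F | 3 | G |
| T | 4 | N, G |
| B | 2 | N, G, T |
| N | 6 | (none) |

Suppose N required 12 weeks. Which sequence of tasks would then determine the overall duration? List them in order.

N, T, R

Baseline: N→T→R = 6+4+12 = 22 → 22 weeks.
N is on the critical path; changing it to 12 makes that path 28 weeks.
The critical path is still N→T→R; finish is now 28 weeks.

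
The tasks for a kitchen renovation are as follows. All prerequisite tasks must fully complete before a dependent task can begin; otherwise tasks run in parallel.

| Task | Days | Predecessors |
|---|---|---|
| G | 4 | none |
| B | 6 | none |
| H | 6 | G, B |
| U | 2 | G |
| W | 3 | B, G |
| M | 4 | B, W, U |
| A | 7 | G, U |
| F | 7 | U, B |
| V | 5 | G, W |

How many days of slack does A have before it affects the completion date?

1

The longest chain is B→W→V = 6+3+5 = 14; overall finish 14 days.
Longest path through A: 13 days (earliest finish 13, latest finish 14).
Float = 14 − 13 = 1.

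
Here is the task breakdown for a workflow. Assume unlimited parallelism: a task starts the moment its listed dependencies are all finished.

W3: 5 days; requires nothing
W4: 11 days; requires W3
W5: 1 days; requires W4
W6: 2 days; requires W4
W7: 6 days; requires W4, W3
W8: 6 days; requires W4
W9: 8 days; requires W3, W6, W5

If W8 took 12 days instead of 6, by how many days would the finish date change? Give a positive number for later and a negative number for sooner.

2

Critical path before the change: W3→W4→W6→W9 = 5+11+2+8 = 26 giving 26 days.
W8 has 4 days of float (longest path through it is 22).
Now W3→W4→W8 = 5+11+12 = 28 is longest, so the finish becomes 28 days.
Change in finish: 28 − 26 = +2 days.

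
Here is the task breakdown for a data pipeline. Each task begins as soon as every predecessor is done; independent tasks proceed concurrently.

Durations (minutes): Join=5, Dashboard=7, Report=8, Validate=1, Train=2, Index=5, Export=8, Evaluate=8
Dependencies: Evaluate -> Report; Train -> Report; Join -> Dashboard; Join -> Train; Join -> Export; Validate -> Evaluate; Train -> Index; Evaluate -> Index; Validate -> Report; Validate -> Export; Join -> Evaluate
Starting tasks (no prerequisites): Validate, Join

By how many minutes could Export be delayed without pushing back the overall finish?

Critical path: Join→Evaluate→Report = 5+8+8 = 21, so the finish is 21 minutes.
Export finishes as early as 13 and must finish by 21.
So Export can slip 21 − 13 = 8 minutes.

8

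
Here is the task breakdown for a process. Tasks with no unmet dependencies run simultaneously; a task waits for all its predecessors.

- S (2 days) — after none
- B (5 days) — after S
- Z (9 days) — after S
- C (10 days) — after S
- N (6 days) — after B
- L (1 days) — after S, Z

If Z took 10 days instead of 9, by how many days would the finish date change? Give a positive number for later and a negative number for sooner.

Baseline: S→B→N = 2+5+6 = 13 → 13 days.
The longest path through Z is only 12 days, so Z has float 1.
No other chain overtakes it, so the finish is 13 days.
Change in finish: 13 − 13 = +0 days.

0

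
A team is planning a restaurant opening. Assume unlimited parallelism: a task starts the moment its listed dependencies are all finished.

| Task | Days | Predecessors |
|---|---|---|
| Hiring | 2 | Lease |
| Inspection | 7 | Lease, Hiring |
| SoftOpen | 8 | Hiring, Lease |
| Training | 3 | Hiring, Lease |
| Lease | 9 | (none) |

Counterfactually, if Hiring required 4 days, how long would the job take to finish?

21

Actual critical path: Lease→Hiring→SoftOpen = 9+2+8 = 19 ⇒ 19 days.
Hiring lies on that path, so at 4 days the path becomes 21 days.
No other chain overtakes it, so the finish is 21 days.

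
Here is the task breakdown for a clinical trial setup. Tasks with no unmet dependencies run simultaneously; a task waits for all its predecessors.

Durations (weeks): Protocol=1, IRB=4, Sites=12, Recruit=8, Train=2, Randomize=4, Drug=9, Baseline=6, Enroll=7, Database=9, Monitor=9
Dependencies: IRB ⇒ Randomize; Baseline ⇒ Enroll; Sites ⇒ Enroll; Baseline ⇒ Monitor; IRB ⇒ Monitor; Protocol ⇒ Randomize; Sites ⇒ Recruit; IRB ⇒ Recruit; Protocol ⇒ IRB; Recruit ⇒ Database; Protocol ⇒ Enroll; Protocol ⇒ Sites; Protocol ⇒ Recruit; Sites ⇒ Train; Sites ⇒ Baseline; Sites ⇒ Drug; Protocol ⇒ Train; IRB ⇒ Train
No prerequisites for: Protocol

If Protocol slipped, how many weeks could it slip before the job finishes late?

0

Critical path: Protocol→Sites→Recruit→Database = 1+12+8+9 = 30, so the finish is 30 weeks.
Longest path through Protocol: 30 weeks (earliest finish 1, latest finish 1).
Slack of Protocol = 0 − 0 = 0 weeks.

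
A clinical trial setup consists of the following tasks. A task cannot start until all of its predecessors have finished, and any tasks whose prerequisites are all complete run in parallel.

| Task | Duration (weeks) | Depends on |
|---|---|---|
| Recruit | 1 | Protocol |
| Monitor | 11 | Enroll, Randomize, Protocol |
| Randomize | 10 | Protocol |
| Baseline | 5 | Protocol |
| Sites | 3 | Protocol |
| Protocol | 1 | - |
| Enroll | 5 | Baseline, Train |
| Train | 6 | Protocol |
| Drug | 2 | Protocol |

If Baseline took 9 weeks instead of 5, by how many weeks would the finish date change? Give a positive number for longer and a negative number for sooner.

3

The binding path is Protocol→Train→Enroll→Monitor = 1+6+5+11 = 23; finish at 23 weeks.
Baseline has 1 week of float (longest path through it is 22).
Now Protocol→Baseline→Enroll→Monitor = 1+9+5+11 = 26 is longest, so the finish becomes 26 weeks.
Change in finish: 26 − 23 = +3 weeks.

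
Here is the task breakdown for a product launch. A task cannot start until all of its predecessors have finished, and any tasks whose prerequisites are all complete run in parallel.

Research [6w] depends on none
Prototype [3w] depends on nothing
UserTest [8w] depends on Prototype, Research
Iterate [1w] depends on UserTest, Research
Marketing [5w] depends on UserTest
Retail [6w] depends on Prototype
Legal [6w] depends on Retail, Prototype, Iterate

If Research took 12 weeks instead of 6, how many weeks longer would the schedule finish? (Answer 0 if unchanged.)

The binding path is Research→UserTest→Iterate→Legal = 6+8+1+6 = 21; finish at 21 weeks.
Research lies on that path, so at 12 weeks the path becomes 27 weeks.
The critical path is still Research→UserTest→Iterate→Legal; finish is now 27 weeks.
Change in finish: 27 − 21 = +6 weeks.

6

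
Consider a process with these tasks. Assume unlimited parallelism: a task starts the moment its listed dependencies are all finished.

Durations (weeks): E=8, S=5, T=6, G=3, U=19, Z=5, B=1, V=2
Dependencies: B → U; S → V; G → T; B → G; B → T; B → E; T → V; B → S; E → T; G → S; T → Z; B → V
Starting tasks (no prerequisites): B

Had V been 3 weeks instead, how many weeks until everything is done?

Baseline: B→E→T→Z = 1+8+6+5 = 20 → 20 weeks.
The longest path through V is only 17 weeks, so V has float 3.
The critical path is still B→E→T→Z; finish is now 20 weeks.

20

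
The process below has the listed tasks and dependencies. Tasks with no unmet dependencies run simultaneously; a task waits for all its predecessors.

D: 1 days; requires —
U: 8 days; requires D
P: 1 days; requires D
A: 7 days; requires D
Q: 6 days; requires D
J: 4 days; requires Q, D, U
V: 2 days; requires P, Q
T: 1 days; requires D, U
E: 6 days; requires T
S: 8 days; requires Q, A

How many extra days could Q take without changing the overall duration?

D→U→T→E = 1+8+1+6 = 16 sets the makespan at 16 days.
The longest chain containing Q totals 15 days.
Float = 16 − 15 = 1.

1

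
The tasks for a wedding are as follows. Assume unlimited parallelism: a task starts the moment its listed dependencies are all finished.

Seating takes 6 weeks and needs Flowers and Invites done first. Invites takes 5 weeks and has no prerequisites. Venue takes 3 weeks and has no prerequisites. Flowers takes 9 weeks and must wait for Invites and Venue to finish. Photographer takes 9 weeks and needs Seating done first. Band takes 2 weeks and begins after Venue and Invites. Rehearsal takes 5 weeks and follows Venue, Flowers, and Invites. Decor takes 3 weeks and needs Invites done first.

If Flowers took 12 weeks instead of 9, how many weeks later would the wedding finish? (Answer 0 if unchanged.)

3

As given, the longest chain is Invites→Flowers→Seating→Photographer = 5+9+6+9 = 29, so the finish is 29 weeks.
Since Flowers is critical, the +3 change carries straight to that chain (now 32 weeks).
No other chain overtakes it, so the finish is 32 weeks.
Change in finish: 32 − 29 = +3 weeks.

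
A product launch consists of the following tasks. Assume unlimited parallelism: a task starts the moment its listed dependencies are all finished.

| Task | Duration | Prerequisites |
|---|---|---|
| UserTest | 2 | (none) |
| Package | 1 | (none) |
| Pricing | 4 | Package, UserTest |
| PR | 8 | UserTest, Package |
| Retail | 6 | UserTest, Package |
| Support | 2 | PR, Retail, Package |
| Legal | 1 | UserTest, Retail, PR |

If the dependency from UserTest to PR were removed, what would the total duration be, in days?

Before: longest chain UserTest→PR→Support = 2+8+2 = 12, finish 12.
Without UserTest→PR, PR's earliest start moves from 2 to 1.
After: Package→PR→Support = 1+8+2 = 11 → 11 days.

11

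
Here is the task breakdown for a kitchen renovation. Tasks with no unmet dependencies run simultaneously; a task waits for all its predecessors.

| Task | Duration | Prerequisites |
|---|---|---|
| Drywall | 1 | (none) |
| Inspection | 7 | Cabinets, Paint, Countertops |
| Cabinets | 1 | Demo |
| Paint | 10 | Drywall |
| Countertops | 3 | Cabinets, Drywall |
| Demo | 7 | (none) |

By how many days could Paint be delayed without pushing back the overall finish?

Demo→Cabinets→Countertops→Inspection = 7+1+3+7 = 18 sets the makespan at 18 days.
The longest chain containing Paint totals 18 days.
Float = 18 − 18 = 0.

0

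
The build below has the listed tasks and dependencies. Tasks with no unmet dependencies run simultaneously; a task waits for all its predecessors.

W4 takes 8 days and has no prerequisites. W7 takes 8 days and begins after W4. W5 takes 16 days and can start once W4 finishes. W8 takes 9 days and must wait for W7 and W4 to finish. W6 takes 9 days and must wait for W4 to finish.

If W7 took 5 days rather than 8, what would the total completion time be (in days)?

24

Actual critical path: W4→W7→W8 = 8+8+9 = 25 ⇒ 25 days.
W7 is on the critical path; changing it to 5 makes that path 22 days.
The binding chain switches to W4→W5 = 8+16 = 24; finish 24 days.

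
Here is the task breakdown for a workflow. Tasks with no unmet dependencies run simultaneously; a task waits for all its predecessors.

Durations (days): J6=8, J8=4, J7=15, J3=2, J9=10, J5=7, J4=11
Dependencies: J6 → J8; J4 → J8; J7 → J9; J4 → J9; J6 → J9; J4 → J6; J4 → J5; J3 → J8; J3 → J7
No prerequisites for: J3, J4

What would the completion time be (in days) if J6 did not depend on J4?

27

With the dependency in place, J4→J6→J9 = 11+8+10 = 29 sets the finish at 29 days.
Without J4→J6, J6's earliest start moves from 11 to 0.
The longest chain is now J3→J7→J9 = 2+15+10 = 27, so the schedule takes 27 days.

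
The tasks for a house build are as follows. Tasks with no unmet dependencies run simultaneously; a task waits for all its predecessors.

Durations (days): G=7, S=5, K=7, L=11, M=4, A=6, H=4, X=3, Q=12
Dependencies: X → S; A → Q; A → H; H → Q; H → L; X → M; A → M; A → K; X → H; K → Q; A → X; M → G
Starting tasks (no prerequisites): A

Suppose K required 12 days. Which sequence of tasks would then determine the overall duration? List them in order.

A, K, Q

Baseline: A→K→Q = 6+7+12 = 25 → 25 days.
K is on the critical path; changing it to 12 makes that path 30 days.
The critical path is still A→K→Q; finish is now 30 days.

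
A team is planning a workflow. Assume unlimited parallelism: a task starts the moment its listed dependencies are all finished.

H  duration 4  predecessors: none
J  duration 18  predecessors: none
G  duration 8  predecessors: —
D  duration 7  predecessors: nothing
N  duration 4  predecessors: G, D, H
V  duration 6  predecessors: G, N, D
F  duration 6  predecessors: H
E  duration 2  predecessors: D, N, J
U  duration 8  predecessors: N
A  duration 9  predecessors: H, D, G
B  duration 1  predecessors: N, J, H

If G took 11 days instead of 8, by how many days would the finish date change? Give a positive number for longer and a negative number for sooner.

3

As given, the longest chain is G→N→U = 8+4+8 = 20, so the finish is 20 days.
G lies on that path, so at 11 days the path becomes 23 days.
The critical path is still G→N→U; finish is now 23 days.
Change in finish: 23 − 20 = +3 days.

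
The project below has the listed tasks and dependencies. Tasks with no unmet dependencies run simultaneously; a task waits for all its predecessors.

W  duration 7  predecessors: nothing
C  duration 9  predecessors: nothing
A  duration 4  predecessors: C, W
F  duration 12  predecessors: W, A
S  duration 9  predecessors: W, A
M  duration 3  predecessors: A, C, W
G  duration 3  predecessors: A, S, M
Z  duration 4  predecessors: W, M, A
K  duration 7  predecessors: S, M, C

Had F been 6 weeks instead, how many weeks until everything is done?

29

The binding path is C→A→S→K = 9+4+9+7 = 29; finish at 29 weeks.
F is off the critical path — its longest chain is 25 weeks, giving 4 of slack.
That remains the longest chain; total 29 weeks.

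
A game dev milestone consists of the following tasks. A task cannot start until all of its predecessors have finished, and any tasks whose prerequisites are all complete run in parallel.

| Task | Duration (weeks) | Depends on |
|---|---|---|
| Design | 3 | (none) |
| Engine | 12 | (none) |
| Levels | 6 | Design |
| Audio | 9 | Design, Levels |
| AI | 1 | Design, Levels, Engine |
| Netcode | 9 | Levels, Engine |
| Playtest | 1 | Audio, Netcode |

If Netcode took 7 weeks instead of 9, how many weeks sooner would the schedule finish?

2

Actual critical path: Engine→Netcode→Playtest = 12+9+1 = 22 ⇒ 22 weeks.
Netcode lies on that path, so at 7 weeks the path becomes 20 weeks.
The critical path is still Engine→Netcode→Playtest; finish is now 20 weeks.
Change in finish: 20 − 22 = -2 weeks.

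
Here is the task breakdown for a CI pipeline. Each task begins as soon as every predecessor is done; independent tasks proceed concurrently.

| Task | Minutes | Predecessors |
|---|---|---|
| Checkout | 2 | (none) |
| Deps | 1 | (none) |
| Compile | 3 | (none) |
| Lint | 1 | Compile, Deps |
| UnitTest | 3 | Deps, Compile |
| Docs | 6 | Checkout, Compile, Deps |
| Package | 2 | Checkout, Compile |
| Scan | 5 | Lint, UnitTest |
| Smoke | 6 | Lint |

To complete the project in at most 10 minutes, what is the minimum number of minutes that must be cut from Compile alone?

1

Current finish: 11 minutes; target: 10.
Compile is on every critical path, so each minute cut from Compile cuts the finish by one (this holds down to a finish of 9).
Need 11 − 10 = 1 minute off Compile → Compile becomes 2 minutes, finish becomes 10.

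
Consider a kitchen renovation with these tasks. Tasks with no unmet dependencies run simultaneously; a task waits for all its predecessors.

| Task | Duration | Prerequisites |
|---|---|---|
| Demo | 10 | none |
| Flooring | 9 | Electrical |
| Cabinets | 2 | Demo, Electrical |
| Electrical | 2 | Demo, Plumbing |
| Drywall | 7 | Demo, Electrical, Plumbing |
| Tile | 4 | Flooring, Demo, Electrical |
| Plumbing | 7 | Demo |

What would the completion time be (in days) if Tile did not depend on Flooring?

28

With the dependency in place, Demo→Plumbing→Electrical→Flooring→Tile = 10+7+2+9+4 = 32 sets the finish at 32 days.
Without Flooring→Tile, Tile's earliest start moves from 28 to 19.
New critical path: Demo→Plumbing→Electrical→Flooring = 10+7+2+9 = 28 ⇒ 28 days.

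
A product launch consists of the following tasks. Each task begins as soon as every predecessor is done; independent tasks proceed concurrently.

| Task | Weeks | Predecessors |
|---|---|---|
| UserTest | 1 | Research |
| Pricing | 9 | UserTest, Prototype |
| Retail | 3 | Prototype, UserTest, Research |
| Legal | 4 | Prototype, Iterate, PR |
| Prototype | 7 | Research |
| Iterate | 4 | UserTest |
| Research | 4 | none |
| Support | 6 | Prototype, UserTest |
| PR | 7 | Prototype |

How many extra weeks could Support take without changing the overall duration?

5

Critical path: Research→Prototype→PR→Legal = 4+7+7+4 = 22, so the finish is 22 weeks.
Longest path through Support: 17 weeks (earliest finish 17, latest finish 22).
Float = 22 − 17 = 5.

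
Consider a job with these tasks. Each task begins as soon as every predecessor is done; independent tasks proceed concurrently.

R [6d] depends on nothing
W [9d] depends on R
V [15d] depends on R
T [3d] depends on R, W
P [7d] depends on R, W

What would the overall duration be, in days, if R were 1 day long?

17

Critical path before the change: R→W→P = 6+9+7 = 22 giving 22 days.
R is on the critical path; changing it to 1 makes that path 17 days.
No other chain overtakes it, so the finish is 17 days.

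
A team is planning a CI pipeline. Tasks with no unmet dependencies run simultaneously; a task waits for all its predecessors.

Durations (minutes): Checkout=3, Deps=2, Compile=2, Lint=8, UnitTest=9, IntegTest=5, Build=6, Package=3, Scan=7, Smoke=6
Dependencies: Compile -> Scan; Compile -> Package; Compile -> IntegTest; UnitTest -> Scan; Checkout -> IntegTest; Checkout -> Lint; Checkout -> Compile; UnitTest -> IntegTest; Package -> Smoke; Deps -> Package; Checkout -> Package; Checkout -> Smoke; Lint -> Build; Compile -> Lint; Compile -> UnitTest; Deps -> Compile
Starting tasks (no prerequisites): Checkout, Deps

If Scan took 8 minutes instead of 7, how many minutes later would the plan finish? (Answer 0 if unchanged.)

1

Critical path before the change: Checkout→Compile→UnitTest→Scan = 3+2+9+7 = 21 giving 21 minutes.
Scan is on the critical path; changing it to 8 makes that path 22 minutes.
No other chain overtakes it, so the finish is 22 minutes.
Change in finish: 22 − 21 = +1 minutes.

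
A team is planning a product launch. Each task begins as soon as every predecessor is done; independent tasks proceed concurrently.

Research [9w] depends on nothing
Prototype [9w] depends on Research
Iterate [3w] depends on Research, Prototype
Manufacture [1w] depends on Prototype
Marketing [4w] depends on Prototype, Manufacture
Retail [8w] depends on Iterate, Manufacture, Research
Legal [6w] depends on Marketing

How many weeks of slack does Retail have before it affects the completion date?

Critical path: Research→Prototype→Iterate→Retail = 9+9+3+8 = 29, so the finish is 29 weeks.
Longest path through Retail: 29 weeks (earliest finish 29, latest finish 29).
Float = 29 − 29 = 0.

0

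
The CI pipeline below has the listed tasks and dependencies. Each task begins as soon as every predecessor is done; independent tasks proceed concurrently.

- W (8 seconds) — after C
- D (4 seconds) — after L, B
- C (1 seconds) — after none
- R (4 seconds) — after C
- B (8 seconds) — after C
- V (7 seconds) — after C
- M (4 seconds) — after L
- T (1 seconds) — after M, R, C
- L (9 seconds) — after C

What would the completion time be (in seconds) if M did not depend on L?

With the dependency in place, C→L→M→T = 1+9+4+1 = 15 sets the finish at 15 seconds.
Without L→M, M's earliest start moves from 10 to 0.
New critical path: C→L→D = 1+9+4 = 14 ⇒ 14 seconds.

14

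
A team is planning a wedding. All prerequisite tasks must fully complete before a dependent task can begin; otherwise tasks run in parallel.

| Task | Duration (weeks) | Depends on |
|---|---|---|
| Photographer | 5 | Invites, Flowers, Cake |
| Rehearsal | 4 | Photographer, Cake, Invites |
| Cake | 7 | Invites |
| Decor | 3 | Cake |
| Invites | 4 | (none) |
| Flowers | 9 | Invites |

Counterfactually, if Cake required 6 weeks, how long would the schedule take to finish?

22

Actual critical path: Invites→Flowers→Photographer→Rehearsal = 4+9+5+4 = 22 ⇒ 22 weeks.
Cake is off the critical path — its longest chain is 20 weeks, giving 2 of slack.
That remains the longest chain; total 22 weeks.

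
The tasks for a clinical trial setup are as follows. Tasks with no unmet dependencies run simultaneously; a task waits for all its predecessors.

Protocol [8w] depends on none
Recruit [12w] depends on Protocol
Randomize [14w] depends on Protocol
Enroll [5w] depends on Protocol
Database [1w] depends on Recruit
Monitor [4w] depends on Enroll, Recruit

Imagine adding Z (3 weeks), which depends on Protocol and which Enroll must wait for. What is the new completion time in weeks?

Originally the plan takes 24 weeks.
With Z inserted, Enroll now waits for max(Protocol, Z).
New critical path: Protocol→Recruit→Monitor = 8+12+4 = 24 ⇒ 24 weeks.

24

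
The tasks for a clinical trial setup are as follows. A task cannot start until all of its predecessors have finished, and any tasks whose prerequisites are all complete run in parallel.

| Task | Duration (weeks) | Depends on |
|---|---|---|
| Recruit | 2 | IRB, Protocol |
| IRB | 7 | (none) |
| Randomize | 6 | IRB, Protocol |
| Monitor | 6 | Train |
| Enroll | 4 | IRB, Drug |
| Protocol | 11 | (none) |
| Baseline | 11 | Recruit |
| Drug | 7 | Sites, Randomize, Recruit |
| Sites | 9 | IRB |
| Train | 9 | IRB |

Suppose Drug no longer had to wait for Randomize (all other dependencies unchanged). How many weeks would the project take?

Before: longest chain Protocol→Randomize→Drug→Enroll = 11+6+7+4 = 28, finish 28.
Without Randomize→Drug, Drug's earliest start moves from 17 to 16.
After: IRB→Sites→Drug→Enroll = 7+9+7+4 = 27 → 27 weeks.

27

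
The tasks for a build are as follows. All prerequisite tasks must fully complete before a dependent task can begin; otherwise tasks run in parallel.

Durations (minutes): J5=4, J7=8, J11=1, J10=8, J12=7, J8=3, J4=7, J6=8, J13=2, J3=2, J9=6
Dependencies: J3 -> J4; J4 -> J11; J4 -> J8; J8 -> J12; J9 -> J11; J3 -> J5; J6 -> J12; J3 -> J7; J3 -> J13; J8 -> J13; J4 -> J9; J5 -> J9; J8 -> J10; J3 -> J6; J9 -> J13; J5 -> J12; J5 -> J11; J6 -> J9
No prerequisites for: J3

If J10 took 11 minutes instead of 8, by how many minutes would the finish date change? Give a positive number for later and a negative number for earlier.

Baseline: J3→J4→J8→J10 = 2+7+3+8 = 20 → 20 minutes.
Since J10 is critical, the +3 change carries straight to that chain (now 23 minutes).
No other chain overtakes it, so the finish is 23 minutes.
Change in finish: 23 − 20 = +3 minutes.

3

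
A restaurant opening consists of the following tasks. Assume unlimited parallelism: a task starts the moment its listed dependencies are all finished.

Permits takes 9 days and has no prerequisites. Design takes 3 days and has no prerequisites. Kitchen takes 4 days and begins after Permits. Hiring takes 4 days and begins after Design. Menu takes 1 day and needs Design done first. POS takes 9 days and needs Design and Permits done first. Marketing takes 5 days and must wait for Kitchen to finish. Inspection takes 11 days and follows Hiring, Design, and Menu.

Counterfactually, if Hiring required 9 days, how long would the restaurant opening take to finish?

23

The binding path is Design→Hiring→Inspection = 3+4+11 = 18; finish at 18 days.
Hiring is on the critical path; changing it to 9 makes that path 23 days.
That remains the longest chain; total 23 days.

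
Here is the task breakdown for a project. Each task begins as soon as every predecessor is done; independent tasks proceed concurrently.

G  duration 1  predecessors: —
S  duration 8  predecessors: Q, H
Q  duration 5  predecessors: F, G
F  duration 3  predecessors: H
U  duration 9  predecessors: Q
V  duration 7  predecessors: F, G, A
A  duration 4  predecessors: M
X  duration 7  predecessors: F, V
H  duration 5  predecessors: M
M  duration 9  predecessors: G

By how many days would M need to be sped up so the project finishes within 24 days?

Current finish: 32 days; target: 24.
M is on every critical path, so each day cut from M cuts the finish by one (this holds down to a finish of 24).
Need 32 − 24 = 8 days off M → M becomes 1 day, finish becomes 24.

8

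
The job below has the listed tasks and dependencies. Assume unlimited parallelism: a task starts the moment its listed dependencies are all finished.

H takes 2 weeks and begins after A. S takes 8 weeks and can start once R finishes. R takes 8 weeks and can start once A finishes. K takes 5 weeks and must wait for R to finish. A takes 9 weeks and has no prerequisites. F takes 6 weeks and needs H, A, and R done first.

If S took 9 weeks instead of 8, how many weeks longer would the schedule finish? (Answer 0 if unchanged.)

The binding path is A→R→S = 9+8+8 = 25; finish at 25 weeks.
Since S is critical, the +1 change carries straight to that chain (now 26 weeks).
No other chain overtakes it, so the finish is 26 weeks.
Change in finish: 26 − 25 = +1 weeks.

1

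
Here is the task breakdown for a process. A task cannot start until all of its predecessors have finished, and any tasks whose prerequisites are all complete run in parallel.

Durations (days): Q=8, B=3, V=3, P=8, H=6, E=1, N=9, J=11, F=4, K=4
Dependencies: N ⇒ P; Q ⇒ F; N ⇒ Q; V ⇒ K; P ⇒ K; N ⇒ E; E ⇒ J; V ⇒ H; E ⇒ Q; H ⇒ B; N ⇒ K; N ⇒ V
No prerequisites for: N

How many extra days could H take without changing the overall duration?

Critical path: N→E→Q→F = 9+1+8+4 = 22, so the finish is 22 days.
Longest path through H: 21 days (earliest finish 18, latest finish 19).
Slack of H = 13 − 12 = 1 day.

1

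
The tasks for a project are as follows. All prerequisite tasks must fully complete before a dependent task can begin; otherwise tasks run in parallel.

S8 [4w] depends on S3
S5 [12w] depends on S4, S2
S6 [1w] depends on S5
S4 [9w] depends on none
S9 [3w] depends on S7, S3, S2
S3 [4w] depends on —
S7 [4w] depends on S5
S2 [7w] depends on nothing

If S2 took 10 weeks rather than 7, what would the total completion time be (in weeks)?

29

The binding path is S4→S5→S7→S9 = 9+12+4+3 = 28; finish at 28 weeks.
The longest path through S2 is only 26 weeks, so S2 has float 2.
The binding chain switches to S2→S5→S7→S9 = 10+12+4+3 = 29; finish 29 weeks.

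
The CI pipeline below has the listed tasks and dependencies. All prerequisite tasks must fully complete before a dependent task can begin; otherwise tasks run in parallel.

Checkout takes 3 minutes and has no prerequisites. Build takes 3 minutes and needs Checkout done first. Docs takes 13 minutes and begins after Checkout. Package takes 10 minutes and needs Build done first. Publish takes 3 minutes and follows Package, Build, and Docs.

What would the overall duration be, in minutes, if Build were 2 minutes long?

As given, the longest chain is Checkout→Build→Package→Publish = 3+3+10+3 = 19, so the finish is 19 minutes.
Build is on the critical path; changing it to 2 makes that path 18 minutes.
Now Checkout→Docs→Publish = 3+13+3 = 19 is longest, so the finish becomes 19 minutes.

19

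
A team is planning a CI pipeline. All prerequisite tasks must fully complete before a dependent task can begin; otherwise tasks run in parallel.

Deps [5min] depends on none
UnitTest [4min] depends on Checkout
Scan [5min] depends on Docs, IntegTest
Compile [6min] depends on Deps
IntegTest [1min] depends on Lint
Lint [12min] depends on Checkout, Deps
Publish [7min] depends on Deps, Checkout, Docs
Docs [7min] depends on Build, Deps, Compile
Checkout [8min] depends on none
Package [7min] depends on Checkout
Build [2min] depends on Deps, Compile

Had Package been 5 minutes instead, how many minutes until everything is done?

Actual critical path: Deps→Compile→Build→Docs→Publish = 5+6+2+7+7 = 27 ⇒ 27 minutes.
Package is off the critical path — its longest chain is 15 minutes, giving 12 of slack.
That remains the longest chain; total 27 minutes.

27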